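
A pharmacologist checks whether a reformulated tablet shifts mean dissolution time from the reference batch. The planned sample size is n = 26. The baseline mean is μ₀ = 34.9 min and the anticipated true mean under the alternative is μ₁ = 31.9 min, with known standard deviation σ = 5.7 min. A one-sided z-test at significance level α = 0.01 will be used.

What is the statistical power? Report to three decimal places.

Standardized effect: d = |μ₁ − μ₀| / σ = |31.9 − 34.9| / 5.7 = 0.5263
Noncentrality parameter: λ = d·√n = 0.5263 × √26 = 2.6837
Critical value for a one-sided test at α = 0.01: z_α = 2.326.
Power = Φ(λ − 2.326) = Φ(0.357) = 0.6396.

Power ≈ 0.640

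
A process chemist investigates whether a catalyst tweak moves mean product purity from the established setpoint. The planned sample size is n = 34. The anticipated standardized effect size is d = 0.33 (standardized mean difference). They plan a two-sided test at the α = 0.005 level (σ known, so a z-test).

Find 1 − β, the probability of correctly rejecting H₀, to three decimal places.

Power ≈ 0.189

Noncentrality parameter: δ = d·√n = 0.33 × √34 = 1.9242
Critical value for a two-sided test at α = 0.005: z_{α/2} = 2.807.
Power = Φ(δ − 2.807) + Φ(−δ − 2.807) = Φ(-0.883) + Φ(-4.731) = 0.1887 + 0.0000 = 0.1887.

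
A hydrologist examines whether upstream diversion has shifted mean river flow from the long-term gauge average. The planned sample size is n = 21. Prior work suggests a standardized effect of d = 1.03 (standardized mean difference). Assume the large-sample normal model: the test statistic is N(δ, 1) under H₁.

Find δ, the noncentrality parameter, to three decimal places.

The noncentrality parameter scales effect size by the design's sample-size factor: δ = d·√n = 1.03 × √21 = 4.7201

δ ≈ 4.720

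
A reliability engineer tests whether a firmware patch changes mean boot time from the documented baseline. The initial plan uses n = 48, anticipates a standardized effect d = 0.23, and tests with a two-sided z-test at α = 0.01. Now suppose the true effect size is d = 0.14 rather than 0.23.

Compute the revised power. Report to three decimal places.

With d = 0.14: δ = d·√n = 0.14 × √48 = 0.9699. Critical value z_{0.005} = 2.576.
Revised power = Φ(δ − 2.576) + Φ(−δ − 2.576) = Φ(-1.606) + Φ(-3.546) = 0.0542 + 0.0002 = 0.0543.

Power ≈ 0.054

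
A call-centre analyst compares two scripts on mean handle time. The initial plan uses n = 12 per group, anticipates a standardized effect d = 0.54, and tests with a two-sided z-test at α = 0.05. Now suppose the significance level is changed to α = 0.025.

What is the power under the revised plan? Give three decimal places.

δ = d·√(n/2) = 0.54 × √(12/2) = 1.3227 (unchanged). New critical value: z_{0.0125} = 2.241.
Revised power = Φ(δ − 2.241) + Φ(−δ − 2.241) = Φ(-0.919) + Φ(-3.564) = 0.1791 + 0.0002 = 0.1793.

Power ≈ 0.179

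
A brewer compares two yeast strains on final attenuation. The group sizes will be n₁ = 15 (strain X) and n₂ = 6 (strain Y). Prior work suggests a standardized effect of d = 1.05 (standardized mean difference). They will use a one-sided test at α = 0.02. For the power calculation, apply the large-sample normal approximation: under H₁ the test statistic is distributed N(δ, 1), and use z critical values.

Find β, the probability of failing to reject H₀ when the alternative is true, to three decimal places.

Noncentrality parameter: δ = d / √(1/n₁ + 1/n₂) = 1.05 / √(1/15 + 1/6) = 2.1737
One-sided α = 0.02 → critical value z_{0.02} = 2.054.
Power = Φ(δ − 2.054) = Φ(0.120) = 0.5477.
Type II error: β = 1 − power = 1 − 0.5477 = 0.4523.

β ≈ 0.452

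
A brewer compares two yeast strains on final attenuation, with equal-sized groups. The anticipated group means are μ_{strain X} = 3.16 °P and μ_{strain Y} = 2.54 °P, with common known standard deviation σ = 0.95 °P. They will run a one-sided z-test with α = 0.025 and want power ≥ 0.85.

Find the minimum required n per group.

n = 43 per group

Standardized effect: d = |μ_{strain X} − μ_{strain Y}| / σ = |3.16 − 2.54| / 0.95 = 0.6526
For power 0.85 need Φ(δ − z_{0.025}) = 0.85, so δ = z_{0.025} + z_{0.15} = 1.960 + 1.036 = 2.996.
δ = d·√(n/2) ⇒ n = 2(δ/d)² = 2 × (2.996 / 0.6526)² = 42.16.
Rounding up, n = 43 per group.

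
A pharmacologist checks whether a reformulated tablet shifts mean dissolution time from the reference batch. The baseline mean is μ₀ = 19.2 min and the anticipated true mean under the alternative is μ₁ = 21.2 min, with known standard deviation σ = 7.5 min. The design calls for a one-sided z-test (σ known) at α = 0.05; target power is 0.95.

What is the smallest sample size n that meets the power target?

Standardized effect: d = |μ₁ − μ₀| / σ = |21.2 − 19.2| / 7.5 = 0.2667
Set Φ(δ − 1.645) = 0.95; then δ − 1.645 = Φ⁻¹(0.95) = 1.645, giving δ = 3.290.
δ = d·√n ⇒ n = (δ/d)² = (3.290 / 0.2667)² = 152.19.
Rounding up, n = 153.

n = 153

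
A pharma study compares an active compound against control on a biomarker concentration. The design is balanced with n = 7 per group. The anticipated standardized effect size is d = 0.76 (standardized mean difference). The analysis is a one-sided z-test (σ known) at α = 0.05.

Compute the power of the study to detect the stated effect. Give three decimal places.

Power ≈ 0.412

Noncentrality parameter: λ = d·√(n/2) = 0.76 × √(7/2) = 1.4218
Critical value for a one-sided test at α = 0.05: z_α = 1.645.
Power = P(Z > 1.645 − λ) = Φ(-0.223) = 0.4118.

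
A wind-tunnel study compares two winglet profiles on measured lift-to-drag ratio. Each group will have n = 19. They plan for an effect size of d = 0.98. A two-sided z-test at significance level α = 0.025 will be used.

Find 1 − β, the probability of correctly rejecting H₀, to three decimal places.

Noncentrality parameter: δ = d·√(n/2) = 0.98 × √(19/2) = 3.0206
Critical value for a two-sided test at α = 0.025: z_{α/2} = 2.241.
Power = Φ(δ − 2.241) + Φ(−δ − 2.241) = Φ(0.779) + Φ(-5.262) = 0.7821 + 0.0000 = 0.7821.

Power ≈ 0.782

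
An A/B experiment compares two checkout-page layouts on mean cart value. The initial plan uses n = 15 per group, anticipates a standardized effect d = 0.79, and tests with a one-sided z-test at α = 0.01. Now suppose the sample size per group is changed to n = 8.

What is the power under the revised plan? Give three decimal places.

Power ≈ 0.228

With n = 8 per group: δ = d·√(n/2) = 0.79 × √(8/2) = 1.5800. Critical value z_{0.01} = 2.326.
Revised power = Φ(δ − 2.326) = Φ(-0.746) = 0.2277.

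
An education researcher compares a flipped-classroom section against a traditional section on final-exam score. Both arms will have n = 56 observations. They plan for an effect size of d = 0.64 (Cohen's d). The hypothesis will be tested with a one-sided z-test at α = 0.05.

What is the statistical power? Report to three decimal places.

Power ≈ 0.959

Noncentrality parameter: δ = d·√(n/2) = 0.64 × √(56/2) = 3.3866
Critical value for a one-sided test at α = 0.05: z_α = 1.645.
Power = P(Z > 1.645 − δ) = Φ(1.742) = 0.9592.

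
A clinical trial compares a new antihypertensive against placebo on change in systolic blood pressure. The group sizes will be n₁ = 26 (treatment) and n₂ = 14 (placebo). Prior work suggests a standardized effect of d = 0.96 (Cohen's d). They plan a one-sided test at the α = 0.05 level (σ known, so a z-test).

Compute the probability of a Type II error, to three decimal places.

β ≈ 0.105

Noncentrality parameter: δ = d / √(1/n₁ + 1/n₂) = 0.96 / √(1/26 + 1/14) = 2.8960
One-sided α = 0.05 → critical value z_{0.05} = 1.645.
Power = Φ(δ − 1.645) = Φ(1.251) = 0.8946.
Type II error: β = 1 − power = 1 − 0.8946 = 0.1054.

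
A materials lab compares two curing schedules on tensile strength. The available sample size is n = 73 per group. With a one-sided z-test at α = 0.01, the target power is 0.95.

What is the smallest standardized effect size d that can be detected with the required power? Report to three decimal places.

Need Φ(δ − 2.326) = 0.95, so δ = 2.326 + 1.645 = 3.971.
δ = d·√(n/2) ⇒ d = δ/√(n/2) = 3.971/√(73/2) = 0.6573.

d ≈ 0.657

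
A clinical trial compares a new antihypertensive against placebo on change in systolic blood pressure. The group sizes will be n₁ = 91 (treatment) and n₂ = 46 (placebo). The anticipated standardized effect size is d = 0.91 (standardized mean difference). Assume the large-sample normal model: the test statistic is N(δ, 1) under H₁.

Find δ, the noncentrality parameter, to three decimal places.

δ ≈ 5.030

δ = d / √(1/n₁ + 1/n₂) = 0.91 / √(1/91 + 1/46) = 5.0301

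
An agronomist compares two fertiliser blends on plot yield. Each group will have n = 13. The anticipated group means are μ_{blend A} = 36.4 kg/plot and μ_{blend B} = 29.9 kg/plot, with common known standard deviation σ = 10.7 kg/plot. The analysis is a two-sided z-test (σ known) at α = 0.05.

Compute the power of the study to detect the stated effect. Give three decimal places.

Standardized effect: d = |μ_{blend A} − μ_{blend B}| / σ = |36.4 − 29.9| / 10.7 = 0.6075
Noncentrality parameter: δ = d·√(n/2) = 0.6075 × √(13/2) = 1.5488
Two-sided α = 0.05 → critical value z_{0.025} = 1.960.
Power = Φ(δ − 1.960) + Φ(−δ − 1.960) = Φ(-0.411) + Φ(-3.509) = 0.3405 + 0.0002 = 0.3407.

Power ≈ 0.341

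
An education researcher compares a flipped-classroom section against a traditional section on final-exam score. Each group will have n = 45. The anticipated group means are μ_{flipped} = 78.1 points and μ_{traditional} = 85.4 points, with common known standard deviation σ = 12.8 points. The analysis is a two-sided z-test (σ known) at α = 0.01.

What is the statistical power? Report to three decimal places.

Power ≈ 0.551

Standardized effect: d = |μ_{flipped} − μ_{traditional}| / σ = |78.1 − 85.4| / 12.8 = 0.5703
Noncentrality parameter: δ = d·√(n/2) = 0.5703 × √(45/2) = 2.7052
Two-sided α = 0.01 → critical value z_{0.005} = 2.576.
Power = Φ(δ − 2.576) + Φ(−δ − 2.576) = Φ(0.129) + Φ(-5.281) = 0.5515 + 0.0000 = 0.5515.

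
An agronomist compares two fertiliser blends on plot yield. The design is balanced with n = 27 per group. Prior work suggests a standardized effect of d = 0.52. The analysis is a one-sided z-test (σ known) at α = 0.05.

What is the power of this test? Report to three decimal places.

Power ≈ 0.605

Noncentrality parameter: δ = d·√(n/2) = 0.52 × √(27/2) = 1.9106
Critical value for a one-sided test at α = 0.05: z_α = 1.645.
Power = Φ(δ − 1.645) = Φ(0.266) = 0.6048.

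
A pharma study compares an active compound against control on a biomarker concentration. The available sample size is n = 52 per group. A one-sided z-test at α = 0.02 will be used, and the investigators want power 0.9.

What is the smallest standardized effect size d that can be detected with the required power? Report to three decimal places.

d ≈ 0.654

Need Φ(δ − 2.054) = 0.9, so δ = 2.054 + 1.282 = 3.335.
δ = d·√(n/2) ⇒ d = δ/√(n/2) = 3.335/√(52/2) = 0.6541.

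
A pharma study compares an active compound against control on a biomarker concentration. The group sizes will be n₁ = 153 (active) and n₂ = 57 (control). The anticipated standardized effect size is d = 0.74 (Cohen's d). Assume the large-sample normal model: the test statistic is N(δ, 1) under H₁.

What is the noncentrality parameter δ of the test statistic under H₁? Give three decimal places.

δ ≈ 4.769

δ = d / √(1/n₁ + 1/n₂) = 0.74 / √(1/153 + 1/57) = 4.7688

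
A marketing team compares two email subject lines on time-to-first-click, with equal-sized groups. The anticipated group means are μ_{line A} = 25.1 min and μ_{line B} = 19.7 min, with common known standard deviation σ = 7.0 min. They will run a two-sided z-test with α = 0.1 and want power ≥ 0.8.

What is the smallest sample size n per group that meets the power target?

Standardized effect: d = |μ_{line A} − μ_{line B}| / σ = |25.1 − 19.7| / 7.0 = 0.7714
For power 0.8 need Φ(δ − z_{0.05}) = 0.8, so δ = z_{0.05} + z_{0.20} = 1.645 + 0.842 = 2.486.
(The Φ(−δ − z_{α/2}) term is vanishingly small for δ > 0 and is dropped in the standard sample-size formula.)
δ = d·√(n/2) ⇒ n = 2(δ/d)² = 2 × (2.486 / 0.7714)² = 20.78.
Rounding up, n = 21 per group.

n = 21 per group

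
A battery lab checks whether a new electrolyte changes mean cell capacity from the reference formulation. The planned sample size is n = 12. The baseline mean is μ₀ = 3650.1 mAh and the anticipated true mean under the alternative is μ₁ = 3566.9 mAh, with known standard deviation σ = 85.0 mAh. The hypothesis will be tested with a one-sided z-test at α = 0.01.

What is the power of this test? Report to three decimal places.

Standardized effect: d = |μ₁ − μ₀| / σ = |3566.9 − 3650.1| / 85.0 = 0.9788
Noncentrality parameter: δ = d·√n = 0.9788 × √12 = 3.3907
Critical value for a one-sided test at α = 0.01: z_α = 2.326.
Power = P(Z > 2.326 − δ) = Φ(1.064) = 0.8564.

Power ≈ 0.856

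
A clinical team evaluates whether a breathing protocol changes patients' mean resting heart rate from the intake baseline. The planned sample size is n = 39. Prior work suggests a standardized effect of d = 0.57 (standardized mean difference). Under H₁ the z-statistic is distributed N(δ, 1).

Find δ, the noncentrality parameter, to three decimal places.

δ ≈ 3.560

δ = d·√n = 0.57 × √39 = 3.5596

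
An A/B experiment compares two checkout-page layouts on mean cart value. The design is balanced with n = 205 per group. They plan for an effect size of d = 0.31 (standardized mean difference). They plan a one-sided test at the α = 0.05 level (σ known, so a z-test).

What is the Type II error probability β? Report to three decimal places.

β ≈ 0.068

Noncentrality parameter: λ = d·√(n/2) = 0.31 × √(205/2) = 3.1385
One-sided α = 0.05 → critical value z_{0.05} = 1.645.
Power = Φ(λ − 1.645) = Φ(1.494) = 0.9324.
Type II error: β = 1 − power = 1 − 0.9324 = 0.0676.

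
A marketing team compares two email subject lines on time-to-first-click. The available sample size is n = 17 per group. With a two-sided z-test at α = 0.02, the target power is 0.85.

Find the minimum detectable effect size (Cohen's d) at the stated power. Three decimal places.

Required noncentrality: δ = z_{0.01} + z_{0.15} = 2.326 + 1.036 = 3.363.
(Lower-tail contribution to power is negligible for δ > 0.)
δ = d·√(n/2) ⇒ d = δ/√(n/2) = 3.363/√(17/2) = 1.1534.

d ≈ 1.153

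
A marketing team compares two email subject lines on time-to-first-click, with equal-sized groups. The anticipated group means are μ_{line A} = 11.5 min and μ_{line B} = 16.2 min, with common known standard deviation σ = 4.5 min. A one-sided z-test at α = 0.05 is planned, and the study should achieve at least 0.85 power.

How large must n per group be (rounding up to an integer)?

n = 14 per group

Standardized effect: d = |μ_{line A} − μ_{line B}| / σ = |11.5 − 16.2| / 4.5 = 1.0444
For power 0.85 need Φ(δ − z_{0.05}) = 0.85, so δ = z_{0.05} + z_{0.15} = 1.645 + 1.036 = 2.681.
δ = d·√(n/2) ⇒ n = 2(δ/d)² = 2 × (2.681 / 1.0444)² = 13.18.
Round up to the next whole unit.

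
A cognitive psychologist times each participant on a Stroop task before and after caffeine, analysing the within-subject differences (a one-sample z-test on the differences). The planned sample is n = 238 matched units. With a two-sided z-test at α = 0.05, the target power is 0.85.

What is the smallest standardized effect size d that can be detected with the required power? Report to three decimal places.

d ≈ 0.194

Need Φ(δ − 1.960) = 0.85, so δ = 1.960 + 1.036 = 2.996.
(Lower-tail contribution to power is negligible for δ > 0.)
δ = d·√n ⇒ d = δ/√n = 2.996/√238 = 0.1942.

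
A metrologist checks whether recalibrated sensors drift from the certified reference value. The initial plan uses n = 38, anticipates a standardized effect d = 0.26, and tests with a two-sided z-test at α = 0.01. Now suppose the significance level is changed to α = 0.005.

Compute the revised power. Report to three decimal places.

δ = d·√n = 0.26 × √38 = 1.6027 (unchanged). New critical value: z_{0.0025} = 2.807.
Revised power = Φ(δ − 2.807) + Φ(−δ − 2.807) = Φ(-1.204) + Φ(-4.410) = 0.1142 + 0.0000 = 0.1142.

Power ≈ 0.114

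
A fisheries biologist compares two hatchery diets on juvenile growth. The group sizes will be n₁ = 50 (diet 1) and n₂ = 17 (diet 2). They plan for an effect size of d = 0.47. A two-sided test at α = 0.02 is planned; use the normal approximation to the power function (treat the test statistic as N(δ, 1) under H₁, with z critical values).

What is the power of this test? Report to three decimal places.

Power ≈ 0.257

Noncentrality parameter: δ = d / √(1/n₁ + 1/n₂) = 0.47 / √(1/50 + 1/17) = 1.6741
Two-sided α = 0.02 → critical value z_{0.01} = 2.326.
Power = Φ(δ − 2.326) + Φ(−δ − 2.326) = Φ(-0.652) + Φ(-4.000) = 0.2571 + 0.0000 = 0.2571.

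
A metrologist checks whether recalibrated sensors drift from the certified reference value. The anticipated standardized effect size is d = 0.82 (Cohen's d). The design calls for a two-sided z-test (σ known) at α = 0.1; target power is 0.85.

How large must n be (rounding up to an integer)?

n = 11

For power 0.85 need Φ(δ − z_{0.05}) = 0.85, so δ = z_{0.05} + z_{0.15} = 1.645 + 1.036 = 2.681.
(Ignoring the negligible lower-tail rejection probability gives the usual closed-form inversion.)
δ = d·√n ⇒ n = (δ/d)² = (2.681 / 0.82)² = 10.69.
Rounding up, n = 11.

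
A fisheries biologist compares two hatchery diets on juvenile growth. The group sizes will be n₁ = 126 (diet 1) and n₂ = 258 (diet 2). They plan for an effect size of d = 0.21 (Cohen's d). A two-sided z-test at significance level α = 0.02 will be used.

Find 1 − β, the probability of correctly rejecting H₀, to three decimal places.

Power ≈ 0.347

Noncentrality parameter: λ = d / √(1/n₁ + 1/n₂) = 0.21 / √(1/126 + 1/258) = 1.9322
Two-sided α = 0.02 → critical value z_{0.01} = 2.326.
Power = Φ(λ − 2.326) + Φ(−λ − 2.326) = Φ(-0.394) + Φ(-4.259) = 0.3467 + 0.0000 = 0.3467.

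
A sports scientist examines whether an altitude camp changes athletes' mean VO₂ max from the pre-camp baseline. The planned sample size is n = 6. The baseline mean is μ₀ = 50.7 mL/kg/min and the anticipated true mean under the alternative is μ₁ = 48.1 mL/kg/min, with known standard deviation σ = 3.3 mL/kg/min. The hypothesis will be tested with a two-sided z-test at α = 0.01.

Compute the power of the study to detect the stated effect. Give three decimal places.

Standardized effect: d = |μ₁ − μ₀| / σ = |48.1 − 50.7| / 3.3 = 0.7879
Noncentrality parameter: δ = d·√n = 0.7879 × √6 = 1.9299
Critical value for a two-sided test at α = 0.01: z_{α/2} = 2.576.
Power = Φ(δ − 2.576) + Φ(−δ − 2.576) = Φ(-0.646) + Φ(-4.506) = 0.2592 + 0.0000 = 0.2592.

Power ≈ 0.259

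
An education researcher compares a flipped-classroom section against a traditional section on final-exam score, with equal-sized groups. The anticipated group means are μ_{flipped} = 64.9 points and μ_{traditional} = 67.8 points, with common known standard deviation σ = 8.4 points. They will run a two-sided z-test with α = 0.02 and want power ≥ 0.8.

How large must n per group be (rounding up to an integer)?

n = 169 per group

Standardized effect: d = |μ_{flipped} − μ_{traditional}| / σ = |64.9 − 67.8| / 8.4 = 0.3452
Set Φ(δ − 2.326) = 0.8; then δ − 2.326 = Φ⁻¹(0.8) = 0.842, giving δ = 3.168.
(The Φ(−δ − z_{α/2}) term is vanishingly small for δ > 0 and is dropped in the standard sample-size formula.)
δ = d·√(n/2) ⇒ n = 2(δ/d)² = 2 × (3.168 / 0.3452)² = 168.40.
Rounding up, n = 169 per group.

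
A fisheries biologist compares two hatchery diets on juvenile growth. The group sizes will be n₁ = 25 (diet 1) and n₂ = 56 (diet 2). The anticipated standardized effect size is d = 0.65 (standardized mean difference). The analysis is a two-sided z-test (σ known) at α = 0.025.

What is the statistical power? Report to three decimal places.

Noncentrality parameter: λ = d / √(1/n₁ + 1/n₂) = 0.65 / √(1/25 + 1/56) = 2.7023
Two-sided α = 0.025 → critical value z_{0.0125} = 2.241.
Power = Φ(λ − 2.241) + Φ(−λ − 2.241) = Φ(0.461) + Φ(-4.944) = 0.6776 + 0.0000 = 0.6776.

Power ≈ 0.678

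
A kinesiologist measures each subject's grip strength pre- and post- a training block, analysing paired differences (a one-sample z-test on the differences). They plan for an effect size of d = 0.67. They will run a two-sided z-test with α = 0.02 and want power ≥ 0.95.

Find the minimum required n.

For power 0.95 need Φ(δ − z_{0.01}) = 0.95, so δ = z_{0.01} + z_{0.05} = 2.326 + 1.645 = 3.971.
(The Φ(−δ − z_{α/2}) term is vanishingly small for δ > 0 and is dropped in the standard sample-size formula.)
δ = d·√n ⇒ n = (δ/d)² = (3.971 / 0.67)² = 35.13.
Rounding up, n = 36.

n = 36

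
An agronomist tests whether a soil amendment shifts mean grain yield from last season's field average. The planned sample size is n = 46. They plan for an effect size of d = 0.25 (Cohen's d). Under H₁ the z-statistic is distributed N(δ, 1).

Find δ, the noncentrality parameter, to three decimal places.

δ ≈ 1.696

δ = d·√n = 0.25 × √46 = 1.6956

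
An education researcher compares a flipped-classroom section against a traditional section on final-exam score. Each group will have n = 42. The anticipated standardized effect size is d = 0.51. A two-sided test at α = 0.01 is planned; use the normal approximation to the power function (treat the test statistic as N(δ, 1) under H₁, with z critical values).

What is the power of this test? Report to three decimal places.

Power ≈ 0.406

Noncentrality parameter: δ = d·√(n/2) = 0.51 × √(42/2) = 2.3371
Two-sided α = 0.01 → critical value z_{0.005} = 2.576.
Power = Φ(δ − 2.576) + Φ(−δ − 2.576) = Φ(-0.239) + Φ(-4.913) = 0.4057 + 0.0000 = 0.4057.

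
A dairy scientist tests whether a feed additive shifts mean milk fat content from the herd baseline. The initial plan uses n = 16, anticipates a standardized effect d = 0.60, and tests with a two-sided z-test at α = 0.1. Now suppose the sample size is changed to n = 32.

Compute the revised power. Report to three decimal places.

Power ≈ 0.960

With n = 32: δ = d·√n = 0.60 × √32 = 3.3941. Critical value z_{0.05} = 1.645.
Revised power = Φ(δ − 1.645) + Φ(−δ − 1.645) = Φ(1.749) + Φ(-5.039) = 0.9599 + 0.0000 = 0.9599.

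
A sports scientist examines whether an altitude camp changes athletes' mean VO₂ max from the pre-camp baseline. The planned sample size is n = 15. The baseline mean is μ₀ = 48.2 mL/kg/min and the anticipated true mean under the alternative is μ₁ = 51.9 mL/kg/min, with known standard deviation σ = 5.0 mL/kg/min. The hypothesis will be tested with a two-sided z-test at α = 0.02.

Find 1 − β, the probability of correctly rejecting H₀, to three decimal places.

Power ≈ 0.705

Standardized effect: d = |μ₁ − μ₀| / σ = |51.9 − 48.2| / 5.0 = 0.7400
Noncentrality parameter: δ = d·√n = 0.7400 × √15 = 2.8660
Critical value for a two-sided test at α = 0.02: z_{α/2} = 2.326.
Power = Φ(δ − 2.326) + Φ(−δ − 2.326) = Φ(0.540) + Φ(-5.192) = 0.7053 + 0.0000 = 0.7053.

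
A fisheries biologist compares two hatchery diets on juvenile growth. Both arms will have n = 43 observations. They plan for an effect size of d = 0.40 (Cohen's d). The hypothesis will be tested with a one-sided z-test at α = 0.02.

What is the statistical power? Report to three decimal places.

Noncentrality parameter: δ = d·√(n/2) = 0.40 × √(43/2) = 1.8547
Critical value for a one-sided test at α = 0.02: z_α = 2.054.
Power = P(Z > 2.054 − δ) = Φ(-0.199) = 0.4211.

Power ≈ 0.421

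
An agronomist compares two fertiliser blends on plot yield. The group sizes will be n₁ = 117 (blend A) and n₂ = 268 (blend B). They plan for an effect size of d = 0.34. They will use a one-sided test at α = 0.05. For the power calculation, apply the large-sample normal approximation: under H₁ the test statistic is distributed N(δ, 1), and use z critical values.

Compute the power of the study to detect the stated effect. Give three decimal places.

Noncentrality parameter: δ = d / √(1/n₁ + 1/n₂) = 0.34 / √(1/117 + 1/268) = 3.0684
One-sided α = 0.05 → critical value z_{0.05} = 1.645.
Power = P(Z > 1.645 − δ) = Φ(1.424) = 0.9227.

Power ≈ 0.923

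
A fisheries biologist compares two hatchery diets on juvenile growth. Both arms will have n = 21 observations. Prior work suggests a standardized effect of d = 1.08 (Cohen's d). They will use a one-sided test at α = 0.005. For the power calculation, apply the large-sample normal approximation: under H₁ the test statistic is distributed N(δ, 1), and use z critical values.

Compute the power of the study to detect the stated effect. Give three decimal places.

Power ≈ 0.822

Noncentrality parameter: δ = d·√(n/2) = 1.08 × √(21/2) = 3.4996
Critical value for a one-sided test at α = 0.005: z_α = 2.576.
Power = P(Z > 2.576 − δ) = Φ(0.924) = 0.8222.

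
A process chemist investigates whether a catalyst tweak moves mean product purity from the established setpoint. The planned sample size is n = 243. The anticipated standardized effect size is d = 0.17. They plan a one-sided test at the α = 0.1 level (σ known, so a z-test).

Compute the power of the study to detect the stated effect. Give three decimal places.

Noncentrality parameter: δ = d·√n = 0.17 × √243 = 2.6500
Critical value for a one-sided test at α = 0.1: z_α = 1.282.
Power = Φ(δ − 1.282) = Φ(1.368) = 0.9144.

Power ≈ 0.914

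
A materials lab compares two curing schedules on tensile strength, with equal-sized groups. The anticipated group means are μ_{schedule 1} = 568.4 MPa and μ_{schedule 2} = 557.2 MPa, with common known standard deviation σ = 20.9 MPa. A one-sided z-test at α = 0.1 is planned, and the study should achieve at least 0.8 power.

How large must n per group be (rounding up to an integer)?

Standardized effect: d = |μ_{schedule 1} − μ_{schedule 2}| / σ = |568.4 − 557.2| / 20.9 = 0.5359
Set Φ(δ − 1.282) = 0.8; then δ − 1.282 = Φ⁻¹(0.8) = 0.842, giving δ = 2.123.
δ = d·√(n/2) ⇒ n = 2(δ/d)² = 2 × (2.123 / 0.5359)² = 31.39.
Rounding up, n = 32 per group.

n = 32 per group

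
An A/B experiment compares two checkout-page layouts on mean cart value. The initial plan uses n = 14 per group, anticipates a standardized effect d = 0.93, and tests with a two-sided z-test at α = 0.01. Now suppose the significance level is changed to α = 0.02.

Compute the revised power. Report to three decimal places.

δ = d·√(n/2) = 0.93 × √(14/2) = 2.4605 (unchanged). New critical value: z_{0.01} = 2.326.
Revised power = Φ(δ − 2.326) + Φ(−δ − 2.326) = Φ(0.134) + Φ(-4.787) = 0.5534 + 0.0000 = 0.5534.

Power ≈ 0.553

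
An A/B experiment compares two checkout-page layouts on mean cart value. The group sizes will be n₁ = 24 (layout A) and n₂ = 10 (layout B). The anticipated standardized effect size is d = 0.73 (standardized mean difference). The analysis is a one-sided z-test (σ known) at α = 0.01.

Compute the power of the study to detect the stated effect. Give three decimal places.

Noncentrality parameter: δ = d / √(1/n₁ + 1/n₂) = 0.73 / √(1/24 + 1/10) = 1.9395
One-sided α = 0.01 → critical value z_{0.01} = 2.326.
Power = P(Z > 2.326 − δ) = Φ(-0.387) = 0.3494.

Power ≈ 0.349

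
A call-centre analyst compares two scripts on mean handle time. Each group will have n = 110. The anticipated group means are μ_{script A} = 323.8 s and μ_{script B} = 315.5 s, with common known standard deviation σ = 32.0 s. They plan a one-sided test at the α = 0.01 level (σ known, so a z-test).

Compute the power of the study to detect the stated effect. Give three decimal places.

Standardized effect: d = |μ_{script A} − μ_{script B}| / σ = |323.8 − 315.5| / 32.0 = 0.2594
Noncentrality parameter: δ = d·√(n/2) = 0.2594 × √(110/2) = 1.9236
Critical value for a one-sided test at α = 0.01: z_α = 2.326.
Power = Φ(δ − 2.326) = Φ(-0.403) = 0.3436.

Power ≈ 0.344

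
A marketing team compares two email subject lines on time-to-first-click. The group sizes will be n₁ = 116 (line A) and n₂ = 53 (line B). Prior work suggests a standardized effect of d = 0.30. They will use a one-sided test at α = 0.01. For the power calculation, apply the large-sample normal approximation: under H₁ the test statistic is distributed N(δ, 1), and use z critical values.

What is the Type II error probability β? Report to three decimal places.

Noncentrality parameter: δ = d / √(1/n₁ + 1/n₂) = 0.30 / √(1/116 + 1/53) = 1.8094
Critical value for a one-sided test at α = 0.01: z_α = 2.326.
Power = P(Z > 2.326 − δ) = Φ(-0.517) = 0.3026.
Type II error: β = 1 − power = 1 − 0.3026 = 0.6974.

β ≈ 0.697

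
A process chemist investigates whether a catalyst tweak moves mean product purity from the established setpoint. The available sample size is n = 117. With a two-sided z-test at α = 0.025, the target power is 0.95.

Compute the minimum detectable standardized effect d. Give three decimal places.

Need Φ(δ − 2.241) = 0.95, so δ = 2.241 + 1.645 = 3.886.
(The second rejection-region term Φ(−δ − z_{α/2}) is negligible and dropped.)
δ = d·√n ⇒ d = δ/√n = 3.886/√117 = 0.3593.

d ≈ 0.359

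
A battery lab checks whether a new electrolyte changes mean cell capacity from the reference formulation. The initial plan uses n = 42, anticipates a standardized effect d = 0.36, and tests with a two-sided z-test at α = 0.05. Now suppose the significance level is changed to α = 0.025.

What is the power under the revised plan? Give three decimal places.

δ = d·√n = 0.36 × √42 = 2.3331 (unchanged). New critical value: z_{0.0125} = 2.241.
Revised power = Φ(δ − 2.241) + Φ(−δ − 2.241) = Φ(0.092) + Φ(-4.574) = 0.5365 + 0.0000 = 0.5365.

Power ≈ 0.537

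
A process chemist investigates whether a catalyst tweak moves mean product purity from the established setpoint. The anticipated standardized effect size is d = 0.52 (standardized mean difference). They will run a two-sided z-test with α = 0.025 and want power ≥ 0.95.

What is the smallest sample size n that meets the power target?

Set Φ(δ − 2.241) = 0.95; then δ − 2.241 = Φ⁻¹(0.95) = 1.645, giving δ = 3.886.
(Ignoring the negligible lower-tail rejection probability gives the usual closed-form inversion.)
δ = d·√n ⇒ n = (δ/d)² = (3.886 / 0.52)² = 55.85.
Rounding up, n = 56.

n = 56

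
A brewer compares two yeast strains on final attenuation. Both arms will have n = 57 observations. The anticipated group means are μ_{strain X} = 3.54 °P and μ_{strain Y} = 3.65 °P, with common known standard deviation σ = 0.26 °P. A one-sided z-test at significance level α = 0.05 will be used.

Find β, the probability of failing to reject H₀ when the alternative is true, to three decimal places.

Standardized effect: d = |μ_{strain X} − μ_{strain Y}| / σ = |3.54 − 3.65| / 0.26 = 0.4231
Noncentrality parameter: δ = d·√(n/2) = 0.4231 × √(57/2) = 2.2586
Critical value for a one-sided test at α = 0.05: z_α = 1.645.
Power = P(Z > 1.645 − δ) = Φ(0.614) = 0.7303.
Type II error: β = 1 − power = 1 − 0.7303 = 0.2697.

β ≈ 0.270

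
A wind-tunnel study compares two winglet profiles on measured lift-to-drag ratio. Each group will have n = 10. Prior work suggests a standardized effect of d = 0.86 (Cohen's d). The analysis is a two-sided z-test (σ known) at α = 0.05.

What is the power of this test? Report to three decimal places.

Noncentrality parameter: δ = d·√(n/2) = 0.86 × √(10/2) = 1.9230
Two-sided α = 0.05 → critical value z_{0.025} = 1.960.
Power = Φ(δ − 1.960) + Φ(−δ − 1.960) = Φ(-0.037) + Φ(-3.883) = 0.4853 + 0.0001 = 0.4853.

Power ≈ 0.485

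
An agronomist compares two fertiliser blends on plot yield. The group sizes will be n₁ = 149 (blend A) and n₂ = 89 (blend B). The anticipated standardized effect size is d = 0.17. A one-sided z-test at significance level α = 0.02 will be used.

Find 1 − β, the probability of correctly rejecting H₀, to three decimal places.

Power ≈ 0.216

Noncentrality parameter: δ = d / √(1/n₁ + 1/n₂) = 0.17 / √(1/149 + 1/89) = 1.2690
Critical value for a one-sided test at α = 0.02: z_α = 2.054.
Power = Φ(δ − 2.054) = Φ(-0.785) = 0.2163.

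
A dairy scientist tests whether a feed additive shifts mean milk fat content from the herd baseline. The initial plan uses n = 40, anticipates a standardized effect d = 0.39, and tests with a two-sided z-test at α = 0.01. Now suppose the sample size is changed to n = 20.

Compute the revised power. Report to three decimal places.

Power ≈ 0.203

With n = 20: δ = d·√n = 0.39 × √20 = 1.7441. Critical value z_{0.005} = 2.576.
Revised power = Φ(δ − 2.576) + Φ(−δ − 2.576) = Φ(-0.832) + Φ(-4.320) = 0.2028 + 0.0000 = 0.2028.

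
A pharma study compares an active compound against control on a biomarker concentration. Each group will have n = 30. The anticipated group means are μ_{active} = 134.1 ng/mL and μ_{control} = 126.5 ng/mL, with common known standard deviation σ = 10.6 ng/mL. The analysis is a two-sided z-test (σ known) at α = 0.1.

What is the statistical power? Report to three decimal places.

Standardized effect: d = |μ_{active} − μ_{control}| / σ = |134.1 − 126.5| / 10.6 = 0.7170
Noncentrality parameter: δ = d·√(n/2) = 0.7170 × √(30/2) = 2.7769
Critical value for a two-sided test at α = 0.1: z_{α/2} = 1.645.
Power = Φ(δ − 1.645) + Φ(−δ − 1.645) = Φ(1.132) + Φ(-4.422) = 0.8712 + 0.0000 = 0.8712.

Power ≈ 0.871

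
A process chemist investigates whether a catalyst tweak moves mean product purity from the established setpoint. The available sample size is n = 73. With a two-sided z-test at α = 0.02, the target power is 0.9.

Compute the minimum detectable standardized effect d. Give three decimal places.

d ≈ 0.422

Need Φ(δ − 2.326) = 0.9, so δ = 2.326 + 1.282 = 3.608.
(Lower-tail contribution to power is negligible for δ > 0.)
δ = d·√n ⇒ d = δ/√n = 3.608/√73 = 0.4223.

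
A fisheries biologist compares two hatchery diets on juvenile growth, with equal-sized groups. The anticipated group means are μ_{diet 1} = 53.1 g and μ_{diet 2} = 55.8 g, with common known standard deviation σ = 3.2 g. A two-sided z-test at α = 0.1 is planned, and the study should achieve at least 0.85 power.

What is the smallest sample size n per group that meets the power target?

Standardized effect: d = |μ_{diet 1} − μ_{diet 2}| / σ = |53.1 − 55.8| / 3.2 = 0.8438
For power 0.85 need Φ(δ − z_{0.05}) = 0.85, so δ = z_{0.05} + z_{0.15} = 1.645 + 1.036 = 2.681.
(The Φ(−δ − z_{α/2}) term is vanishingly small for δ > 0 and is dropped in the standard sample-size formula.)
δ = d·√(n/2) ⇒ n = 2(δ/d)² = 2 × (2.681 / 0.8438)² = 20.20.
Round up to the next whole unit.

n = 21 per group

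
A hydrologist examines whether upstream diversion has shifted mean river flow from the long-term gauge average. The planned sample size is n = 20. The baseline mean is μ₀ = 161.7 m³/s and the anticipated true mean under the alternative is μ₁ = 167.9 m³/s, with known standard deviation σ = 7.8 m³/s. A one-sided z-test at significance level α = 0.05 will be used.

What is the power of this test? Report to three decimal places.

Standardized effect: d = |μ₁ − μ₀| / σ = |167.9 − 161.7| / 7.8 = 0.7949
Noncentrality parameter: δ = d·√n = 0.7949 × √20 = 3.5548
Critical value for a one-sided test at α = 0.05: z_α = 1.645.
Power = P(Z > 1.645 − δ) = Φ(1.910) = 0.9719.

Power ≈ 0.972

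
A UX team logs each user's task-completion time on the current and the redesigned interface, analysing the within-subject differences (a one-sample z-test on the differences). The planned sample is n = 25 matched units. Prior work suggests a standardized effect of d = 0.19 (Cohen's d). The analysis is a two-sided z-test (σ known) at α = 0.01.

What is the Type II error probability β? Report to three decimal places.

Noncentrality parameter: δ = d·√n = 0.19 × √25 = 0.9500
Two-sided α = 0.01 → critical value z_{0.005} = 2.576.
Power = Φ(δ − 2.576) + Φ(−δ − 2.576) = Φ(-1.626) + Φ(-3.526) = 0.0520 + 0.0002 = 0.0522.
Type II error: β = 1 − power = 1 − 0.0522 = 0.9478.

β ≈ 0.948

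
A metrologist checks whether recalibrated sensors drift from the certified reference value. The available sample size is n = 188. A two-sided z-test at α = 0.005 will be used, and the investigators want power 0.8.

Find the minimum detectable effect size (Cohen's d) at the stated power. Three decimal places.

Required noncentrality: δ = z_{0.0025} + z_{0.20} = 2.807 + 0.842 = 3.649.
(Lower-tail contribution to power is negligible for δ > 0.)
δ = d·√n ⇒ d = δ/√n = 3.649/√188 = 0.2661.

d ≈ 0.266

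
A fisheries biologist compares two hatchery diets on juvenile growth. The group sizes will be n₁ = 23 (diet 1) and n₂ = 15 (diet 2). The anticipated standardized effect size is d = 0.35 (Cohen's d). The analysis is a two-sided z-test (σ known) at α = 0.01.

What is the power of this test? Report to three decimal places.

Power ≈ 0.064

Noncentrality parameter: δ = d / √(1/n₁ + 1/n₂) = 0.35 / √(1/23 + 1/15) = 1.0546
Two-sided α = 0.01 → critical value z_{0.005} = 2.576.
Power = Φ(δ − 2.576) + Φ(−δ − 2.576) = Φ(-1.521) + Φ(-3.630) = 0.0641 + 0.0001 = 0.0642.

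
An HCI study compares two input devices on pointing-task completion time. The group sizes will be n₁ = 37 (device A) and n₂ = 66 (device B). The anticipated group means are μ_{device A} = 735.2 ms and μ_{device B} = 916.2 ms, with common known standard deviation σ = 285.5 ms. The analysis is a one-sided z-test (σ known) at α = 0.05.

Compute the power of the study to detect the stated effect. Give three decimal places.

Standardized effect: d = |μ_{device A} − μ_{device B}| / σ = |735.2 − 916.2| / 285.5 = 0.6340
Noncentrality parameter: δ = d / √(1/n₁ + 1/n₂) = 0.6340 / √(1/37 + 1/66) = 3.0869
Critical value for a one-sided test at α = 0.05: z_α = 1.645.
Power = P(Z > 1.645 − δ) = Φ(1.442) = 0.9254.

Power ≈ 0.925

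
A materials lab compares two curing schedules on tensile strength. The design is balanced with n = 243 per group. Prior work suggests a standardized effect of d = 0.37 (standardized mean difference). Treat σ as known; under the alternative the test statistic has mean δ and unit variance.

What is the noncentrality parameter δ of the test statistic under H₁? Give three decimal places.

δ ≈ 4.078

The noncentrality parameter scales effect size by the design's sample-size factor: δ = d·√(n/2) = 0.37 × √(243/2) = 4.0784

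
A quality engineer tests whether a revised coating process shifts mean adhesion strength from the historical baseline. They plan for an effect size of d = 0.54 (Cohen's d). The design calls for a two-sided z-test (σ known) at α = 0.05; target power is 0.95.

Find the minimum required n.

n = 45

For power 0.95 need Φ(δ − z_{0.025}) = 0.95, so δ = z_{0.025} + z_{0.05} = 1.960 + 1.645 = 3.605.
(Ignoring the negligible lower-tail rejection probability gives the usual closed-form inversion.)
δ = d·√n ⇒ n = (δ/d)² = (3.605 / 0.54)² = 44.56.
Round up to the next whole unit.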